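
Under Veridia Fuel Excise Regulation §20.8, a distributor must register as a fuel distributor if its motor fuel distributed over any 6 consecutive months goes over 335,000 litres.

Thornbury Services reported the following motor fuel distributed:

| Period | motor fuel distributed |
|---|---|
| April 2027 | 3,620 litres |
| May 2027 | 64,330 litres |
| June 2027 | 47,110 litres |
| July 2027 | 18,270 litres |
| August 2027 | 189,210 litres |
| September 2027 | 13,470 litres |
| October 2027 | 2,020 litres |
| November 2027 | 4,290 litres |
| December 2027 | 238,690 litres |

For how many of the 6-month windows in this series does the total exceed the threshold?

2

April 2027–September 2027: 3,620 litres + 64,330 litres + 47,110 litres + 18,270 litres + 189,210 litres + 13,470 litres = 336,010 litres (over)
May 2027–October 2027: 64,330 litres + 47,110 litres + 18,270 litres + 189,210 litres + 13,470 litres + 2,020 litres = 334,410 litres (under)
June 2027–November 2027: 47,110 litres + 18,270 litres + 189,210 litres + 13,470 litres + 2,020 litres + 4,290 litres = 274,370 litres (under)
July 2027–December 2027: 18,270 litres + 189,210 litres + 13,470 litres + 2,020 litres + 4,290 litres + 238,690 litres = 465,950 litres (over)
2 windows exceed the threshold.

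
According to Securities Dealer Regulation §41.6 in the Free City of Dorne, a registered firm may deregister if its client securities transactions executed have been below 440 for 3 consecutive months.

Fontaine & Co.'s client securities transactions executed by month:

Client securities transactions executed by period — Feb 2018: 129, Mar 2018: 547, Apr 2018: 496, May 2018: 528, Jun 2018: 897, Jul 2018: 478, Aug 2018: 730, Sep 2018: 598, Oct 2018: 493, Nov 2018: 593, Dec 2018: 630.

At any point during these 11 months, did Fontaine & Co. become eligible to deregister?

No

Months below 440: Feb 2018.
Longest run of consecutive months below the threshold: 1.
1 < 3, so Fontaine & Co. never became eligible.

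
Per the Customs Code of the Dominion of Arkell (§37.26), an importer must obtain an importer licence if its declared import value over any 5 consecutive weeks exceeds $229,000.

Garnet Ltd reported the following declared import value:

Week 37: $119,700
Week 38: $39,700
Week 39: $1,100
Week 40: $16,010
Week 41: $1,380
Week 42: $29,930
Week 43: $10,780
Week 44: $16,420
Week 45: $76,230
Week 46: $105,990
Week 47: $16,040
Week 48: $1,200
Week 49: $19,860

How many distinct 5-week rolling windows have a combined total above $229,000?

1

Week 37–Week 41: $119,700 + $39,700 + $1,100 + $16,010 + $1,380 = $177,890 (under)
Week 38–Week 42: $39,700 + $1,100 + $16,010 + $1,380 + $29,930 = $88,120 (under)
Week 39–Week 43: $1,100 + $16,010 + $1,380 + $29,930 + $10,780 = $59,200 (under)
Week 40–Week 44: $16,010 + $1,380 + $29,930 + $10,780 + $16,420 = $74,520 (under)
Week 41–Week 45: $1,380 + $29,930 + $10,780 + $16,420 + $76,230 = $134,740 (under)
Week 42–Week 46: $29,930 + $10,780 + $16,420 + $76,230 + $105,990 = $239,350 (over)
Week 43–Week 47: $10,780 + $16,420 + $76,230 + $105,990 + $16,040 = $225,460 (under)
Week 44–Week 48: $16,420 + $76,230 + $105,990 + $16,040 + $1,200 = $215,880 (under)
Week 45–Week 49: $76,230 + $105,990 + $16,040 + $1,200 + $19,860 = $219,320 (under)
1 window exceeds the threshold.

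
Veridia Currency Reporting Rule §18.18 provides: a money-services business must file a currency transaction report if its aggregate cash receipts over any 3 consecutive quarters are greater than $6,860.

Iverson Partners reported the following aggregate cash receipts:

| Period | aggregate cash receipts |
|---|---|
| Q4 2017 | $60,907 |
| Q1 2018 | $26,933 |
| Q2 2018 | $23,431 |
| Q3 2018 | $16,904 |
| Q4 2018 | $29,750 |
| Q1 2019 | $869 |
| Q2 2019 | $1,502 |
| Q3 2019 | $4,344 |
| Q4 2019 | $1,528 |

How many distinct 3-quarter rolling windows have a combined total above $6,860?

Q4 2017–Q2 2018: $60,907 + $26,933 + $23,431 = $111,271 (over)
Q1 2018–Q3 2018: $26,933 + $23,431 + $16,904 = $67,268 (over)
Q2 2018–Q4 2018: $23,431 + $16,904 + $29,750 = $70,085 (over)
Q3 2018–Q1 2019: $16,904 + $29,750 + $869 = $47,523 (over)
Q4 2018–Q2 2019: $29,750 + $869 + $1,502 = $32,121 (over)
Q1 2019–Q3 2019: $869 + $1,502 + $4,344 = $6,715 (under)
Q2 2019–Q4 2019: $1,502 + $4,344 + $1,528 = $7,374 (over)
6 windows exceed the threshold.

6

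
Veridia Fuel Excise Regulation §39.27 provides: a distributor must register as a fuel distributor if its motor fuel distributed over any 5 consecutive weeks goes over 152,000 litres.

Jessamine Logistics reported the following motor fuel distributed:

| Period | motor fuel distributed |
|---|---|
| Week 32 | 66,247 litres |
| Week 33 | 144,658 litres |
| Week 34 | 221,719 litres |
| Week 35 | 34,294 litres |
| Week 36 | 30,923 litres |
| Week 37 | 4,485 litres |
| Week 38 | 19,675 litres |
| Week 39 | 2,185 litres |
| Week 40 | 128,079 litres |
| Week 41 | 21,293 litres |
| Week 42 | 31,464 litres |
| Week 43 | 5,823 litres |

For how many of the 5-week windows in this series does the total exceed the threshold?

7

Week 32–Week 36: 66,247 litres + 144,658 litres + 221,719 litres + 34,294 litres + 30,923 litres = 497,841 litres (over)
Week 33–Week 37: 144,658 litres + 221,719 litres + 34,294 litres + 30,923 litres + 4,485 litres = 436,079 litres (over)
Week 34–Week 38: 221,719 litres + 34,294 litres + 30,923 litres + 4,485 litres + 19,675 litres = 311,096 litres (over)
Week 35–Week 39: 34,294 litres + 30,923 litres + 4,485 litres + 19,675 litres + 2,185 litres = 91,562 litres (under)
Week 36–Week 40: 30,923 litres + 4,485 litres + 19,675 litres + 2,185 litres + 128,079 litres = 185,347 litres (over)
Week 37–Week 41: 4,485 litres + 19,675 litres + 2,185 litres + 128,079 litres + 21,293 litres = 175,717 litres (over)
Week 38–Week 42: 19,675 litres + 2,185 litres + 128,079 litres + 21,293 litres + 31,464 litres = 202,696 litres (over)
Week 39–Week 43: 2,185 litres + 128,079 litres + 21,293 litres + 31,464 litres + 5,823 litres = 188,844 litres (over)
7 windows exceed the threshold.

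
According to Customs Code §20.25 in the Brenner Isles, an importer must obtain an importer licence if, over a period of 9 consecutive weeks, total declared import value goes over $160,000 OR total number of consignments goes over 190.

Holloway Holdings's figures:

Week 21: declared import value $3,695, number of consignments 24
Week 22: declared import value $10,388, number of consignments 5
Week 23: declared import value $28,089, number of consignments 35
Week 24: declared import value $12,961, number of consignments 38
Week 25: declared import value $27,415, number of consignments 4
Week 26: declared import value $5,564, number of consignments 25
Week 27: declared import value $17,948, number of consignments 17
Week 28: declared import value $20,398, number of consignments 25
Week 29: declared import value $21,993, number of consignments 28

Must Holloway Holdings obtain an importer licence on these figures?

Total declared import value: $3,695 + $10,388 + $28,089 + $12,961 + $27,415 + $5,564 + $17,948 + $20,398 + $21,993 = $148,451 (≤ $160,000).
Total number of consignments: 24 + 5 + 35 + 38 + 4 + 25 + 17 + 25 + 28 = 201 (> 190).
The test is 'or': at least one threshold is exceeded.

Yes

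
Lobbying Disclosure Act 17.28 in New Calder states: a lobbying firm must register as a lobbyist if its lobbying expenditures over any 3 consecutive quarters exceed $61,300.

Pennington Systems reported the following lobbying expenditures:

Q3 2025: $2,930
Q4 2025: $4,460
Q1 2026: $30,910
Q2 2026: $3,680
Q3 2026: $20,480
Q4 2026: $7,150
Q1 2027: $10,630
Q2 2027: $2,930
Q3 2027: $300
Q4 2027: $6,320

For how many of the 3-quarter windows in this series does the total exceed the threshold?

Q3 2025–Q1 2026: $2,930 + $4,460 + $30,910 = $38,300 (under)
Q4 2025–Q2 2026: $4,460 + $30,910 + $3,680 = $39,050 (under)
Q1 2026–Q3 2026: $30,910 + $3,680 + $20,480 = $55,070 (under)
Q2 2026–Q4 2026: $3,680 + $20,480 + $7,150 = $31,310 (under)
Q3 2026–Q1 2027: $20,480 + $7,150 + $10,630 = $38,260 (under)
Q4 2026–Q2 2027: $7,150 + $10,630 + $2,930 = $20,710 (under)
Q1 2027–Q3 2027: $10,630 + $2,930 + $300 = $13,860 (under)
Q2 2027–Q4 2027: $2,930 + $300 + $6,320 = $9,550 (under)
0 windows exceed the threshold.

0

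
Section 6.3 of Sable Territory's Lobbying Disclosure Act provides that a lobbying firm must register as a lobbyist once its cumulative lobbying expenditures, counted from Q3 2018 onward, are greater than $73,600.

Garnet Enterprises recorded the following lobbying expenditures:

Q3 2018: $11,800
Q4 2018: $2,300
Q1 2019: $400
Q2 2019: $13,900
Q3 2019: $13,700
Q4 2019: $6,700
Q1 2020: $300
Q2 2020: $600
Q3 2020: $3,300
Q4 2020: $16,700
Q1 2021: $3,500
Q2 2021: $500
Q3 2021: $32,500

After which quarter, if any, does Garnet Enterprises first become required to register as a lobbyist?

Through Q3 2018: $11,800
Through Q4 2018: $14,100
Through Q1 2019: $14,500
Through Q2 2019: $28,400
Through Q3 2019: $42,100
Through Q4 2019: $48,800
Through Q1 2020: $49,100
Through Q2 2020: $49,700
Through Q3 2020: $53,000
Through Q4 2020: $69,700
Through Q1 2021: $73,200
Through Q2 2021: $73,700 ← exceeds threshold

Q2 2021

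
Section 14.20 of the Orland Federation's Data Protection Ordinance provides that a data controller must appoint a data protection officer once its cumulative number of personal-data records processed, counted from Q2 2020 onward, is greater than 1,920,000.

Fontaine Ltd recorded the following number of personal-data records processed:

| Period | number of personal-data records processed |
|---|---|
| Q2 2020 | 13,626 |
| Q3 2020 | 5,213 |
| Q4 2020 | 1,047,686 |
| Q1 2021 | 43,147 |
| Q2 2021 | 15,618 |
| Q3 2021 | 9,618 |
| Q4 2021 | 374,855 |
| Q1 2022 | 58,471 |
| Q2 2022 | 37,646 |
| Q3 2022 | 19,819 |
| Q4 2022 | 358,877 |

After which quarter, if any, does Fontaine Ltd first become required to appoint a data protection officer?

Q4 2022

Through Q2 2020: 13,626
Through Q3 2020: 18,839
Through Q4 2020: 1,066,525
Through Q1 2021: 1,109,672
Through Q2 2021: 1,125,290
Through Q3 2021: 1,134,908
Through Q4 2021: 1,509,763
Through Q1 2022: 1,568,234
Through Q2 2022: 1,605,880
Through Q3 2022: 1,625,699
Through Q4 2022: 1,984,576 ← exceeds threshold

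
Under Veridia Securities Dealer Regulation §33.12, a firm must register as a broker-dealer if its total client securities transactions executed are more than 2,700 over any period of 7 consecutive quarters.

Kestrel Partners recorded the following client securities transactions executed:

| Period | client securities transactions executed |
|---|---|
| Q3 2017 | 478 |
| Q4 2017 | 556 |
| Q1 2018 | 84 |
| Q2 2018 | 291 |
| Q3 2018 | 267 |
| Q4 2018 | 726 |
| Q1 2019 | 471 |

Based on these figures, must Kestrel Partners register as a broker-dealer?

Total client securities transactions executed: 478 + 556 + 84 + 291 + 267 + 726 + 471 = 2,873.
2,873 > 2,700, so the threshold is exceeded.

Yes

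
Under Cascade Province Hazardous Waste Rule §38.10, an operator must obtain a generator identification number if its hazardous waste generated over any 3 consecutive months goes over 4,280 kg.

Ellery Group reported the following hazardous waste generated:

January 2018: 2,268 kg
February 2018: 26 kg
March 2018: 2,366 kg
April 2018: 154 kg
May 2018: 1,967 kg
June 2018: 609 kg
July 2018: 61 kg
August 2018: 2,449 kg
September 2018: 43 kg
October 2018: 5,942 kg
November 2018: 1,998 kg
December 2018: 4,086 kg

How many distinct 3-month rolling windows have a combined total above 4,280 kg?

January 2018–March 2018: 2,268 kg + 26 kg + 2,366 kg = 4,660 kg (over)
February 2018–April 2018: 26 kg + 2,366 kg + 154 kg = 2,546 kg (under)
March 2018–May 2018: 2,366 kg + 154 kg + 1,967 kg = 4,487 kg (over)
April 2018–June 2018: 154 kg + 1,967 kg + 609 kg = 2,730 kg (under)
May 2018–July 2018: 1,967 kg + 609 kg + 61 kg = 2,637 kg (under)
June 2018–August 2018: 609 kg + 61 kg + 2,449 kg = 3,119 kg (under)
July 2018–September 2018: 61 kg + 2,449 kg + 43 kg = 2,553 kg (under)
August 2018–October 2018: 2,449 kg + 43 kg + 5,942 kg = 8,434 kg (over)
September 2018–November 2018: 43 kg + 5,942 kg + 1,998 kg = 7,983 kg (over)
October 2018–December 2018: 5,942 kg + 1,998 kg + 4,086 kg = 12,026 kg (over)
5 windows exceed the threshold.

5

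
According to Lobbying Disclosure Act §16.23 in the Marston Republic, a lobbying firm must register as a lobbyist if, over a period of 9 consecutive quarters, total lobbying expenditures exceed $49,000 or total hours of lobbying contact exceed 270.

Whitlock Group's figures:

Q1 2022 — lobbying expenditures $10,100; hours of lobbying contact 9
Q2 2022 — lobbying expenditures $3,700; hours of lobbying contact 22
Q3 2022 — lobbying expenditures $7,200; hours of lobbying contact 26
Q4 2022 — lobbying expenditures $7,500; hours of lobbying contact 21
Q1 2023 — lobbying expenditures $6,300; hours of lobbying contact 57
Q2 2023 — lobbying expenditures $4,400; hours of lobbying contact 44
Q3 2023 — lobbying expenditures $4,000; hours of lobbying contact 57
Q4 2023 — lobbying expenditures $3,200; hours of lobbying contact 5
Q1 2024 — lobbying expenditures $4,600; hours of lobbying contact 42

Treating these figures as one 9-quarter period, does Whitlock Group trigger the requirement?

Yes

Total lobbying expenditures: $10,100 + $3,700 + $7,200 + $7,500 + $6,300 + $4,400 + $4,000 + $3,200 + $4,600 = $51,000 (> $49,000).
Total hours of lobbying contact: 9 + 22 + 26 + 21 + 57 + 44 + 57 + 5 + 42 = 283 (> 270).
The test is 'or': at least one threshold is exceeded.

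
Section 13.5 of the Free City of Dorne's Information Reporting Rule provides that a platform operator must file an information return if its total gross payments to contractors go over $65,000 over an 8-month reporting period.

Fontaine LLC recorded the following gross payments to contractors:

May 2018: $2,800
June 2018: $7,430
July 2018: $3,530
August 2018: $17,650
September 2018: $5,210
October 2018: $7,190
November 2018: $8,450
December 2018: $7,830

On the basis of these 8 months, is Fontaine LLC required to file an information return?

No

Total gross payments to contractors: $2,800 + $7,430 + $3,530 + $17,650 + $5,210 + $7,190 + $8,450 + $7,830 = $60,090.
$60,090 ≤ $65,000, so the threshold is not exceeded.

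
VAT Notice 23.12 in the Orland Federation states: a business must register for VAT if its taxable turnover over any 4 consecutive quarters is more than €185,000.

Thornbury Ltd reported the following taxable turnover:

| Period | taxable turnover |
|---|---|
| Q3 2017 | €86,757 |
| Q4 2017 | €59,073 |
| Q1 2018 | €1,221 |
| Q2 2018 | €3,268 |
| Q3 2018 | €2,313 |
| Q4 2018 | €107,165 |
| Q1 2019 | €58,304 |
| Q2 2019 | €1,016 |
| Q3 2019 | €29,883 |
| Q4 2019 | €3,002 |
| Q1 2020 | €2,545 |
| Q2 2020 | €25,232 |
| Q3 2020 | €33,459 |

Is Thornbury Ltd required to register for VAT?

Q3 2017–Q2 2018: €86,757 + €59,073 + €1,221 + €3,268 = €150,319 (under)
Q4 2017–Q3 2018: €59,073 + €1,221 + €3,268 + €2,313 = €65,875 (under)
Q1 2018–Q4 2018: €1,221 + €3,268 + €2,313 + €107,165 = €113,967 (under)
Q2 2018–Q1 2019: €3,268 + €2,313 + €107,165 + €58,304 = €171,050 (under)
Q3 2018–Q2 2019: €2,313 + €107,165 + €58,304 + €1,016 = €168,798 (under)
Q4 2018–Q3 2019: €107,165 + €58,304 + €1,016 + €29,883 = €196,368 (over)
Q1 2019–Q4 2019: €58,304 + €1,016 + €29,883 + €3,002 = €92,205 (under)
Q2 2019–Q1 2020: €1,016 + €29,883 + €3,002 + €2,545 = €36,446 (under)
Q3 2019–Q2 2020: €29,883 + €3,002 + €2,545 + €25,232 = €60,662 (under)
Q4 2019–Q3 2020: €3,002 + €2,545 + €25,232 + €33,459 = €64,238 (under)
At least one window exceeds €185,000.

Yes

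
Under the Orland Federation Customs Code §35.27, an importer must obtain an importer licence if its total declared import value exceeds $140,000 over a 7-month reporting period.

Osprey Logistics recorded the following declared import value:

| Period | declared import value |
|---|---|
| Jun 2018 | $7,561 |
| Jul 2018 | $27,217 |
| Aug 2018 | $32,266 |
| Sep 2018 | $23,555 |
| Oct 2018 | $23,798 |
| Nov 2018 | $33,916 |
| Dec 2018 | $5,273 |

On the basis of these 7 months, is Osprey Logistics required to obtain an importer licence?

Total declared import value: $7,561 + $27,217 + $32,266 + $23,555 + $23,798 + $33,916 + $5,273 = $153,586.
$153,586 > $140,000, so the threshold is exceeded.

Yes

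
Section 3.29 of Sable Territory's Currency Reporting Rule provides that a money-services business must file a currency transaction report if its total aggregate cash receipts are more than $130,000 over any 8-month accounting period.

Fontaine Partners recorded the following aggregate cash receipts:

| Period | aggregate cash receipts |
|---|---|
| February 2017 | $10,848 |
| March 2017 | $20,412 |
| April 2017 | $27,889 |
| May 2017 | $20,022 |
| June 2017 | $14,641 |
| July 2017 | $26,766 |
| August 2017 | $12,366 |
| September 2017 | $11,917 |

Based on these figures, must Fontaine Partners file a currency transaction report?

Total aggregate cash receipts: $10,848 + $20,412 + $27,889 + $20,022 + $14,641 + $26,766 + $12,366 + $11,917 = $144,861.
$144,861 > $130,000, so the threshold is exceeded.

Yes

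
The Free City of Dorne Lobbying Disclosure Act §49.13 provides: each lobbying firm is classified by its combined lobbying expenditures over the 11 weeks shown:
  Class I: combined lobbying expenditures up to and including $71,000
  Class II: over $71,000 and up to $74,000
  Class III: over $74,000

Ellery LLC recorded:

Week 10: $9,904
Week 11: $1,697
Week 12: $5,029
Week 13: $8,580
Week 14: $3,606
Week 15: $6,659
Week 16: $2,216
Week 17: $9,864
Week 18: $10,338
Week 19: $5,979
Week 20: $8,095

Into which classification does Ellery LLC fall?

Class II

Combined lobbying expenditures: $9,904 + $1,697 + $5,029 + $8,580 + $3,606 + $6,659 + $2,216 + $9,864 + $10,338 + $5,979 + $8,095 = $71,967.
$71,000 < $71,967 ≤ $74,000, so Class II applies.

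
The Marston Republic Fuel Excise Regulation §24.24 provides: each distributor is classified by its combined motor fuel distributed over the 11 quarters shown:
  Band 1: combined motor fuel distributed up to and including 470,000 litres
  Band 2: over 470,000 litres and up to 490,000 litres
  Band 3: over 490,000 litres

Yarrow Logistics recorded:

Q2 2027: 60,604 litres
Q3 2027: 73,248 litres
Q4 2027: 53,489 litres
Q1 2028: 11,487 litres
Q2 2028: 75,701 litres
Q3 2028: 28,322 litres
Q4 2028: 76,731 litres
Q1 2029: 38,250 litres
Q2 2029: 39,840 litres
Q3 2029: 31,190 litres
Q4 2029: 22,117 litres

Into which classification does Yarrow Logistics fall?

Combined motor fuel distributed: 60,604 litres + 73,248 litres + 53,489 litres + 11,487 litres + 75,701 litres + 28,322 litres + 76,731 litres + 38,250 litres + 39,840 litres + 31,190 litres + 22,117 litres = 510,979 litres.
510,979 litres > 490,000 litres, so Band 3 applies.

Band 3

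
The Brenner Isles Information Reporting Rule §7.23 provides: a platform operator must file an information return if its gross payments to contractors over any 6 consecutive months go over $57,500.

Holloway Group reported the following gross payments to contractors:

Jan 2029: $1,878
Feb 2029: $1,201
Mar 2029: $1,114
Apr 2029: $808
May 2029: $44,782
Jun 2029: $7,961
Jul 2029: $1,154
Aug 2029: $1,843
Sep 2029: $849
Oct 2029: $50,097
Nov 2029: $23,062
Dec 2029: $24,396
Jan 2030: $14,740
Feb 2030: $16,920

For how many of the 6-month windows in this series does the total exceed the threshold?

7

Jan 2029–Jun 2029: $1,878 + $1,201 + $1,114 + $808 + $44,782 + $7,961 = $57,744 (over)
Feb 2029–Jul 2029: $1,201 + $1,114 + $808 + $44,782 + $7,961 + $1,154 = $57,020 (under)
Mar 2029–Aug 2029: $1,114 + $808 + $44,782 + $7,961 + $1,154 + $1,843 = $57,662 (over)
Apr 2029–Sep 2029: $808 + $44,782 + $7,961 + $1,154 + $1,843 + $849 = $57,397 (under)
May 2029–Oct 2029: $44,782 + $7,961 + $1,154 + $1,843 + $849 + $50,097 = $106,686 (over)
Jun 2029–Nov 2029: $7,961 + $1,154 + $1,843 + $849 + $50,097 + $23,062 = $84,966 (over)
Jul 2029–Dec 2029: $1,154 + $1,843 + $849 + $50,097 + $23,062 + $24,396 = $101,401 (over)
Aug 2029–Jan 2030: $1,843 + $849 + $50,097 + $23,062 + $24,396 + $14,740 = $114,987 (over)
Sep 2029–Feb 2030: $849 + $50,097 + $23,062 + $24,396 + $14,740 + $16,920 = $130,064 (over)
7 windows exceed the threshold.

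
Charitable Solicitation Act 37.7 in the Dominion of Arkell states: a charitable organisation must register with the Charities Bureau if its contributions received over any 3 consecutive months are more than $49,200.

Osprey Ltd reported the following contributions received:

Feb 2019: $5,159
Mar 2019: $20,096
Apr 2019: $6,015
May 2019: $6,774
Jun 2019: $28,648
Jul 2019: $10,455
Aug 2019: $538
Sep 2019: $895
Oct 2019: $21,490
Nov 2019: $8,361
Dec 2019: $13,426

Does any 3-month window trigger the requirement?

Feb 2019–Apr 2019: $5,159 + $20,096 + $6,015 = $31,270 (under)
Mar 2019–May 2019: $20,096 + $6,015 + $6,774 = $32,885 (under)
Apr 2019–Jun 2019: $6,015 + $6,774 + $28,648 = $41,437 (under)
May 2019–Jul 2019: $6,774 + $28,648 + $10,455 = $45,877 (under)
Jun 2019–Aug 2019: $28,648 + $10,455 + $538 = $39,641 (under)
Jul 2019–Sep 2019: $10,455 + $538 + $895 = $11,888 (under)
Aug 2019–Oct 2019: $538 + $895 + $21,490 = $22,923 (under)
Sep 2019–Nov 2019: $895 + $21,490 + $8,361 = $30,746 (under)
Oct 2019–Dec 2019: $21,490 + $8,361 + $13,426 = $43,277 (under)
No window exceeds $49,200.

No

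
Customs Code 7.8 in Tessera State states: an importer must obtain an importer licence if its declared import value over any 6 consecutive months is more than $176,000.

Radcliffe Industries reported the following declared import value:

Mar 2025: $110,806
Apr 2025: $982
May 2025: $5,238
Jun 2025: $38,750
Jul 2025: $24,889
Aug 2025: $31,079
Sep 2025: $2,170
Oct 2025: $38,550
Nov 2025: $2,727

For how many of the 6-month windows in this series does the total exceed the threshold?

1

Mar 2025–Aug 2025: $110,806 + $982 + $5,238 + $38,750 + $24,889 + $31,079 = $211,744 (over)
Apr 2025–Sep 2025: $982 + $5,238 + $38,750 + $24,889 + $31,079 + $2,170 = $103,108 (under)
May 2025–Oct 2025: $5,238 + $38,750 + $24,889 + $31,079 + $2,170 + $38,550 = $140,676 (under)
Jun 2025–Nov 2025: $38,750 + $24,889 + $31,079 + $2,170 + $38,550 + $2,727 = $138,165 (under)
1 window exceeds the threshold.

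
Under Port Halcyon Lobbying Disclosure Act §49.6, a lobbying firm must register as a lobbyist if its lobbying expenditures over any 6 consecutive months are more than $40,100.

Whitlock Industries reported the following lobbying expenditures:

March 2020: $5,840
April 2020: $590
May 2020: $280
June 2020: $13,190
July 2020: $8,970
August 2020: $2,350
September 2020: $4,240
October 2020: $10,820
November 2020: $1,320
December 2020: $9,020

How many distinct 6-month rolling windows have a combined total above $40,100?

March 2020–August 2020: $5,840 + $590 + $280 + $13,190 + $8,970 + $2,350 = $31,220 (under)
April 2020–September 2020: $590 + $280 + $13,190 + $8,970 + $2,350 + $4,240 = $29,620 (under)
May 2020–October 2020: $280 + $13,190 + $8,970 + $2,350 + $4,240 + $10,820 = $39,850 (under)
June 2020–November 2020: $13,190 + $8,970 + $2,350 + $4,240 + $10,820 + $1,320 = $40,890 (over)
July 2020–December 2020: $8,970 + $2,350 + $4,240 + $10,820 + $1,320 + $9,020 = $36,720 (under)
1 window exceeds the threshold.

1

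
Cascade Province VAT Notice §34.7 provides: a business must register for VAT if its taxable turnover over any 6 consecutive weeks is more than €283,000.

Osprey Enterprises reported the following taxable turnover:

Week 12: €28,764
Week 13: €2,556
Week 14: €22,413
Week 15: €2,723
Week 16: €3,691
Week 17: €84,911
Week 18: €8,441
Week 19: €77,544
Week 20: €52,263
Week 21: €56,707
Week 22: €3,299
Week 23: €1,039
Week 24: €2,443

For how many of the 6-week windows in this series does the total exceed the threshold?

Week 12–Week 17: €28,764 + €2,556 + €22,413 + €2,723 + €3,691 + €84,911 = €145,058 (under)
Week 13–Week 18: €2,556 + €22,413 + €2,723 + €3,691 + €84,911 + €8,441 = €124,735 (under)
Week 14–Week 19: €22,413 + €2,723 + €3,691 + €84,911 + €8,441 + €77,544 = €199,723 (under)
Week 15–Week 20: €2,723 + €3,691 + €84,911 + €8,441 + €77,544 + €52,263 = €229,573 (under)
Week 16–Week 21: €3,691 + €84,911 + €8,441 + €77,544 + €52,263 + €56,707 = €283,557 (over)
Week 17–Week 22: €84,911 + €8,441 + €77,544 + €52,263 + €56,707 + €3,299 = €283,165 (over)
Week 18–Week 23: €8,441 + €77,544 + €52,263 + €56,707 + €3,299 + €1,039 = €199,293 (under)
Week 19–Week 24: €77,544 + €52,263 + €56,707 + €3,299 + €1,039 + €2,443 = €193,295 (under)
2 windows exceed the threshold.

2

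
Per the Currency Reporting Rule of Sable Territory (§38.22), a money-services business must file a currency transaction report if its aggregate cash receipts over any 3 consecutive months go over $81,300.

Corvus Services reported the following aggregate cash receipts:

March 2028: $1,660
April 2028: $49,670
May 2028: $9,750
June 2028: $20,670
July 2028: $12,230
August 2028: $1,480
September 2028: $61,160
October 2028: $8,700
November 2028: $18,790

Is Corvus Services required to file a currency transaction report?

Yes

March 2028–May 2028: $1,660 + $49,670 + $9,750 = $61,080 (under)
April 2028–June 2028: $49,670 + $9,750 + $20,670 = $80,090 (under)
May 2028–July 2028: $9,750 + $20,670 + $12,230 = $42,650 (under)
June 2028–August 2028: $20,670 + $12,230 + $1,480 = $34,380 (under)
July 2028–September 2028: $12,230 + $1,480 + $61,160 = $74,870 (under)
August 2028–October 2028: $1,480 + $61,160 + $8,700 = $71,340 (under)
September 2028–November 2028: $61,160 + $8,700 + $18,790 = $88,650 (over)
At least one window exceeds $81,300.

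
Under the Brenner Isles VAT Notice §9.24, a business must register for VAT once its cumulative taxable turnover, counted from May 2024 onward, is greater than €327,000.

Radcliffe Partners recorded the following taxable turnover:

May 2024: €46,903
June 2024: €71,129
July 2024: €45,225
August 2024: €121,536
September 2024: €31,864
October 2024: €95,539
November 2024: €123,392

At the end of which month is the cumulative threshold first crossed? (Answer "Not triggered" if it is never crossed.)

October 2024

Through May 2024: €46,903
Through June 2024: €118,032
Through July 2024: €163,257
Through August 2024: €284,793
Through September 2024: €316,657
Through October 2024: €412,196 ← exceeds threshold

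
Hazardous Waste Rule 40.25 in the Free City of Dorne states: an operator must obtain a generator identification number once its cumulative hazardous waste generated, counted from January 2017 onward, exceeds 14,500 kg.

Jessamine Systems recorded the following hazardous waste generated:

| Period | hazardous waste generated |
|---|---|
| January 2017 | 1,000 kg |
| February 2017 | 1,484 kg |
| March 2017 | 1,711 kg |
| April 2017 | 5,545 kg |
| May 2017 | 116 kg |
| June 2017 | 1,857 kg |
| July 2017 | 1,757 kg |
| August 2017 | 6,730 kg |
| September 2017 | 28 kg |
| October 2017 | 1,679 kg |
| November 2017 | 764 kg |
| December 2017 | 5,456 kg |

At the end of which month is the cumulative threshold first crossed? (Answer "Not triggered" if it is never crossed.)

Through January 2017: 1,000 kg
Through February 2017: 2,484 kg
Through March 2017: 4,195 kg
Through April 2017: 9,740 kg
Through May 2017: 9,856 kg
Through June 2017: 11,713 kg
Through July 2017: 13,470 kg
Through August 2017: 20,200 kg ← exceeds threshold

August 2017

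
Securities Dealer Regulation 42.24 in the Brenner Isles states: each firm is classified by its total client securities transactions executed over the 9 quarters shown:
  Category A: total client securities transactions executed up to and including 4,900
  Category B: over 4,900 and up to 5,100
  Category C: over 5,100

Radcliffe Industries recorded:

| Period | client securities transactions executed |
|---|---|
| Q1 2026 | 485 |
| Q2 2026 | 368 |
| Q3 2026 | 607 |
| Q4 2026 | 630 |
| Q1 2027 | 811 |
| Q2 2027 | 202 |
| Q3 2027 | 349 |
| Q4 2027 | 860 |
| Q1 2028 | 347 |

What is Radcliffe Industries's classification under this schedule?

Total client securities transactions executed: 485 + 368 + 607 + 630 + 811 + 202 + 349 + 860 + 347 = 4,659.
4,659 ≤ 4,900, so Category A applies.

Category A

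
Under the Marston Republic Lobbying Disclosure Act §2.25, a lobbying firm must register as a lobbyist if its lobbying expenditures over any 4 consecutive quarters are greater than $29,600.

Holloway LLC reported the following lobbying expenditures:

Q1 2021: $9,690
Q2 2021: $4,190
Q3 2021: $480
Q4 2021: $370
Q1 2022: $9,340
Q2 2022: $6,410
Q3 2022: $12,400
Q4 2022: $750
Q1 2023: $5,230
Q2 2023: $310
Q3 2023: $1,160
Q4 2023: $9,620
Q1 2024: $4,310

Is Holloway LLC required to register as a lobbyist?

No

Q1 2021–Q4 2021: $9,690 + $4,190 + $480 + $370 = $14,730 (under)
Q2 2021–Q1 2022: $4,190 + $480 + $370 + $9,340 = $14,380 (under)
Q3 2021–Q2 2022: $480 + $370 + $9,340 + $6,410 = $16,600 (under)
Q4 2021–Q3 2022: $370 + $9,340 + $6,410 + $12,400 = $28,520 (under)
Q1 2022–Q4 2022: $9,340 + $6,410 + $12,400 + $750 = $28,900 (under)
Q2 2022–Q1 2023: $6,410 + $12,400 + $750 + $5,230 = $24,790 (under)
Q3 2022–Q2 2023: $12,400 + $750 + $5,230 + $310 = $18,690 (under)
Q4 2022–Q3 2023: $750 + $5,230 + $310 + $1,160 = $7,450 (under)
Q1 2023–Q4 2023: $5,230 + $310 + $1,160 + $9,620 = $16,320 (under)
Q2 2023–Q1 2024: $310 + $1,160 + $9,620 + $4,310 = $15,400 (under)
No window exceeds $29,600.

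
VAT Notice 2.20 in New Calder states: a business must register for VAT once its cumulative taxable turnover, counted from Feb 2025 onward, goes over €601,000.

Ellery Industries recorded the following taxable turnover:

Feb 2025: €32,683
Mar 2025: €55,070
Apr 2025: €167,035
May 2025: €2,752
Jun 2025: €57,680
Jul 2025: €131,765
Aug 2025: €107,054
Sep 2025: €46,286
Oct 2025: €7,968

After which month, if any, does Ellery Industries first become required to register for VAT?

Through Feb 2025: €32,683
Through Mar 2025: €87,753
Through Apr 2025: €254,788
Through May 2025: €257,540
Through Jun 2025: €315,220
Through Jul 2025: €446,985
Through Aug 2025: €554,039
Through Sep 2025: €600,325
Through Oct 2025: €608,293 ← exceeds threshold

Oct 2025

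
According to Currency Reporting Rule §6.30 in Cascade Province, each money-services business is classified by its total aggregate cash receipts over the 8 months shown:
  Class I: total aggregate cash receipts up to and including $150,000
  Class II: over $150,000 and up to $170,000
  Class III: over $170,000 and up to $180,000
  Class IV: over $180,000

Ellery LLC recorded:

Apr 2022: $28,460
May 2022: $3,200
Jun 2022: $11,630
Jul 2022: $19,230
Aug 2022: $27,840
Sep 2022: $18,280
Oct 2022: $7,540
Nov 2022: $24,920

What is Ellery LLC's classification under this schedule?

Class I

Total aggregate cash receipts: $28,460 + $3,200 + $11,630 + $19,230 + $27,840 + $18,280 + $7,540 + $24,920 = $141,100.
$141,100 ≤ $150,000, so Class I applies.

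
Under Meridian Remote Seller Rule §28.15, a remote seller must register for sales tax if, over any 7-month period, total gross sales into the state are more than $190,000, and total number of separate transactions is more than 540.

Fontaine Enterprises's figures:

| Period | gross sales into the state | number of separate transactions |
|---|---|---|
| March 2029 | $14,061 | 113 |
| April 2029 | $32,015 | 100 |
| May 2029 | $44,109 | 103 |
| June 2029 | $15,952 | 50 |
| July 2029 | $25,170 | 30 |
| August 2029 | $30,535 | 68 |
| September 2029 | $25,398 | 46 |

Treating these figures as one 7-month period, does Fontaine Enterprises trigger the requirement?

No

Total gross sales into the state: $14,061 + $32,015 + $44,109 + $15,952 + $25,170 + $30,535 + $25,398 = $187,240 (≤ $190,000).
Total number of separate transactions: 113 + 100 + 103 + 50 + 30 + 68 + 46 = 510 (≤ 540).
The test is 'and': the rule requires both, and at least one is not exceeded.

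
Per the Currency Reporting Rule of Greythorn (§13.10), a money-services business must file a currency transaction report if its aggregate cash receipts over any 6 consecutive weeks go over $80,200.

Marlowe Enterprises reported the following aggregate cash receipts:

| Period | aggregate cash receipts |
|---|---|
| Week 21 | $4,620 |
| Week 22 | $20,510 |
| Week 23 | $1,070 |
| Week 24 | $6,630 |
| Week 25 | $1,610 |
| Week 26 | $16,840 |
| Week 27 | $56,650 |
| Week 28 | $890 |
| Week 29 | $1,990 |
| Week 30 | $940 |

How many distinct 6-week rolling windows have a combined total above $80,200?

Week 21–Week 26: $4,620 + $20,510 + $1,070 + $6,630 + $1,610 + $16,840 = $51,280 (under)
Week 22–Week 27: $20,510 + $1,070 + $6,630 + $1,610 + $16,840 + $56,650 = $103,310 (over)
Week 23–Week 28: $1,070 + $6,630 + $1,610 + $16,840 + $56,650 + $890 = $83,690 (over)
Week 24–Week 29: $6,630 + $1,610 + $16,840 + $56,650 + $890 + $1,990 = $84,610 (over)
Week 25–Week 30: $1,610 + $16,840 + $56,650 + $890 + $1,990 + $940 = $78,920 (under)
3 windows exceed the threshold.

3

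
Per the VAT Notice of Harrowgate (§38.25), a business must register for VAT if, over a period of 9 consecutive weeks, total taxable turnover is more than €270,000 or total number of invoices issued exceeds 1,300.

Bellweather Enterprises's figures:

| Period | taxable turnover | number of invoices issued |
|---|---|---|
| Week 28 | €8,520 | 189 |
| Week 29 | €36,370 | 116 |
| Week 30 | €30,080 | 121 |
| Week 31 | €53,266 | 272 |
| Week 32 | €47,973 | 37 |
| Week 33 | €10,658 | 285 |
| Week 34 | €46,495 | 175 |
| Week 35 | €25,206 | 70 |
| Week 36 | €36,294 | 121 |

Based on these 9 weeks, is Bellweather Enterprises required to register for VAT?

Yes

Total taxable turnover: €8,520 + €36,370 + €30,080 + €53,266 + €47,973 + €10,658 + €46,495 + €25,206 + €36,294 = €294,862 (> €270,000).
Total number of invoices issued: 189 + 116 + 121 + 272 + 37 + 285 + 175 + 70 + 121 = 1,386 (> 1,300).
The test is 'or': at least one threshold is exceeded.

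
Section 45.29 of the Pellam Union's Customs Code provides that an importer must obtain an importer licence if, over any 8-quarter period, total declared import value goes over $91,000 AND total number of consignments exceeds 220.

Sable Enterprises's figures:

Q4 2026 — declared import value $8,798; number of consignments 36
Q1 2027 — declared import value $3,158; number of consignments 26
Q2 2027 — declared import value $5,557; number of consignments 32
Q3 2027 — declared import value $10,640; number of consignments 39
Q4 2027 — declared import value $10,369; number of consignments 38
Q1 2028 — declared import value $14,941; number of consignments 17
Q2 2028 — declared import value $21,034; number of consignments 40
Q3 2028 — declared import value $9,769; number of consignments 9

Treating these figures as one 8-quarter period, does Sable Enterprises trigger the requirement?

Total declared import value: $8,798 + $3,158 + $5,557 + $10,640 + $10,369 + $14,941 + $21,034 + $9,769 = $84,266 (≤ $91,000).
Total number of consignments: 36 + 26 + 32 + 39 + 38 + 17 + 40 + 9 = 237 (> 220).
The test is 'and': the rule requires both, and at least one is not exceeded.

No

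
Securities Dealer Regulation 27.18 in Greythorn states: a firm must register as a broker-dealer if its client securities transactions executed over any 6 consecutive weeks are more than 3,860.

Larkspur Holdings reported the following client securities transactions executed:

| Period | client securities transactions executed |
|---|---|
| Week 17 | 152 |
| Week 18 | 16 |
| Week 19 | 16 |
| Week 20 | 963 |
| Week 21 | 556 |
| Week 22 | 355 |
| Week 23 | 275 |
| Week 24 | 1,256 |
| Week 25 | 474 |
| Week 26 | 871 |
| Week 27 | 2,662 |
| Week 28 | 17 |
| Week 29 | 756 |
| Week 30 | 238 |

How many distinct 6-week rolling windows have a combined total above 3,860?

Week 17–Week 22: 152 + 16 + 16 + 963 + 556 + 355 = 2,058 (under)
Week 18–Week 23: 16 + 16 + 963 + 556 + 355 + 275 = 2,181 (under)
Week 19–Week 24: 16 + 963 + 556 + 355 + 275 + 1,256 = 3,421 (under)
Week 20–Week 25: 963 + 556 + 355 + 275 + 1,256 + 474 = 3,879 (over)
Week 21–Week 26: 556 + 355 + 275 + 1,256 + 474 + 871 = 3,787 (under)
Week 22–Week 27: 355 + 275 + 1,256 + 474 + 871 + 2,662 = 5,893 (over)
Week 23–Week 28: 275 + 1,256 + 474 + 871 + 2,662 + 17 = 5,555 (over)
Week 24–Week 29: 1,256 + 474 + 871 + 2,662 + 17 + 756 = 6,036 (over)
Week 25–Week 30: 474 + 871 + 2,662 + 17 + 756 + 238 = 5,018 (over)
5 windows exceed the threshold.

5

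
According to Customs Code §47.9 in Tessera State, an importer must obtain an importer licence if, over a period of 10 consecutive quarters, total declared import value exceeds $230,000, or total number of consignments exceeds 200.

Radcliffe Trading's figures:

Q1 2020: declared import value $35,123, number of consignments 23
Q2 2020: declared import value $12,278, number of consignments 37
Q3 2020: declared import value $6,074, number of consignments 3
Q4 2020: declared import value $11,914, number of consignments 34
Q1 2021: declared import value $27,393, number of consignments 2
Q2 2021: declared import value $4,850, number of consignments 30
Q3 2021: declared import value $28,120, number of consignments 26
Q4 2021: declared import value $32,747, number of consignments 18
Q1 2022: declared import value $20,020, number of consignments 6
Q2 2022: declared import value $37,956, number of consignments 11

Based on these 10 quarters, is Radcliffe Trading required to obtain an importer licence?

Total declared import value: $35,123 + $12,278 + $6,074 + $11,914 + $27,393 + $4,850 + $28,120 + $32,747 + $20,020 + $37,956 = $216,475 (≤ $230,000).
Total number of consignments: 23 + 37 + 3 + 34 + 2 + 30 + 26 + 18 + 6 + 11 = 190 (≤ 200).
The test is 'or': neither threshold is exceeded.

No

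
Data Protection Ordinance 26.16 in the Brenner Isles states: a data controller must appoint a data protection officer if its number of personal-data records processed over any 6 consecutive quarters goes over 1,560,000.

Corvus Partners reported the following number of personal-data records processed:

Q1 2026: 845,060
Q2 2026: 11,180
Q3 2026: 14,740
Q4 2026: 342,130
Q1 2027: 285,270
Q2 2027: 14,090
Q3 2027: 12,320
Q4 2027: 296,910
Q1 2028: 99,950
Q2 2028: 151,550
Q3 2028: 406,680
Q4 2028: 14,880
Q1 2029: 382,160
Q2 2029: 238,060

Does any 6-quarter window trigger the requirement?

Q1 2026–Q2 2027: 845,060 + 11,180 + 14,740 + 342,130 + 285,270 + 14,090 = 1,512,470 (under)
Q2 2026–Q3 2027: 11,180 + 14,740 + 342,130 + 285,270 + 14,090 + 12,320 = 679,730 (under)
Q3 2026–Q4 2027: 14,740 + 342,130 + 285,270 + 14,090 + 12,320 + 296,910 = 965,460 (under)
Q4 2026–Q1 2028: 342,130 + 285,270 + 14,090 + 12,320 + 296,910 + 99,950 = 1,050,670 (under)
Q1 2027–Q2 2028: 285,270 + 14,090 + 12,320 + 296,910 + 99,950 + 151,550 = 860,090 (under)
Q2 2027–Q3 2028: 14,090 + 12,320 + 296,910 + 99,950 + 151,550 + 406,680 = 981,500 (under)
Q3 2027–Q4 2028: 12,320 + 296,910 + 99,950 + 151,550 + 406,680 + 14,880 = 982,290 (under)
Q4 2027–Q1 2029: 296,910 + 99,950 + 151,550 + 406,680 + 14,880 + 382,160 = 1,352,130 (under)
Q1 2028–Q2 2029: 99,950 + 151,550 + 406,680 + 14,880 + 382,160 + 238,060 = 1,293,280 (under)
No window exceeds 1,560,000.

No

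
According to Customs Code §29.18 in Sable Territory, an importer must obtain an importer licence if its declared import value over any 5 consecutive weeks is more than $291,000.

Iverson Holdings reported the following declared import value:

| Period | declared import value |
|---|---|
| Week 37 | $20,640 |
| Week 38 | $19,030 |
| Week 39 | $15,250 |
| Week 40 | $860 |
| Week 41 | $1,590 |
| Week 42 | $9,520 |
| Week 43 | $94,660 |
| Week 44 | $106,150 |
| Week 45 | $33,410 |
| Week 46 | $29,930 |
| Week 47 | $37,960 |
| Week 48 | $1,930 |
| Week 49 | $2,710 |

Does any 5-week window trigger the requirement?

Week 37–Week 41: $20,640 + $19,030 + $15,250 + $860 + $1,590 = $57,370 (under)
Week 38–Week 42: $19,030 + $15,250 + $860 + $1,590 + $9,520 = $46,250 (under)
Week 39–Week 43: $15,250 + $860 + $1,590 + $9,520 + $94,660 = $121,880 (under)
Week 40–Week 44: $860 + $1,590 + $9,520 + $94,660 + $106,150 = $212,780 (under)
Week 41–Week 45: $1,590 + $9,520 + $94,660 + $106,150 + $33,410 = $245,330 (under)
Week 42–Week 46: $9,520 + $94,660 + $106,150 + $33,410 + $29,930 = $273,670 (under)
Week 43–Week 47: $94,660 + $106,150 + $33,410 + $29,930 + $37,960 = $302,110 (over)
Week 44–Week 48: $106,150 + $33,410 + $29,930 + $37,960 + $1,930 = $209,380 (under)
Week 45–Week 49: $33,410 + $29,930 + $37,960 + $1,930 + $2,710 = $105,940 (under)
At least one window exceeds $291,000.

Yes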